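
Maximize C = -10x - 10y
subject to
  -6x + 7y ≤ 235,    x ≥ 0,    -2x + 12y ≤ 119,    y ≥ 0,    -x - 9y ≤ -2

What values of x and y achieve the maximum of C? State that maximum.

x = 0, y = 2/9, maximum C = -20/9

Feasible corners and C = -10x - 10y:
  (0, 119/12) → C = -595/6
  (0, 2/9) → C = -20/9
  (2, 0) → C = -20
The feasible region is unbounded (it extends along (6, 1), (1, 0)), but C strictly decreases along every unbounded feasible direction, so there is no improving ray and the maximum is attained at a vertex.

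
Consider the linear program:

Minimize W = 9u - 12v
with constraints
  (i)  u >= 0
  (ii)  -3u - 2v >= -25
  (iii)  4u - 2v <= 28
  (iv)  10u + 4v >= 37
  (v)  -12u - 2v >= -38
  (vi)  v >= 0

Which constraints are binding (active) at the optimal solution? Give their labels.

(i) and (ii)

Corner points and W = 9u - 12v:
  (0, 25/2) → W = -150
  (0, 37/4) → W = -111
  (13/9, 31/3) → W = -111
  (39/14, 16/7) → W = -33/14

The minimum is at (0, 25/2). Substituting into each constraint, equality holds for (i) and (ii); the remaining constraints have slack.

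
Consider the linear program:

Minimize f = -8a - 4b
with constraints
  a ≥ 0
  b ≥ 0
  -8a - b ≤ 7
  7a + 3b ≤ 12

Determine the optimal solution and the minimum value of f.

a = 0, b = 4, minimum f = -16

Feasible corners and f = -8a - 4b:
  (0, 0) → f = 0
  (0, 4) → f = -16
  (12/7, 0) → f = -96/7

At the optimal vertex, a = 0 and 7a + 3b = 12.
Solving simultaneously gives a = 0, b = 4.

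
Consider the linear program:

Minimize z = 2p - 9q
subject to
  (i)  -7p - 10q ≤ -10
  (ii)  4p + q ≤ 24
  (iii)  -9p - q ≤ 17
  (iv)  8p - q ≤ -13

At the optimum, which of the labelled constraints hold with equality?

Vertices and z = 2p - 9q:
  (-180/83, 209/83) → z = -27
  (-40/29, 57/29) → z = -593/29
  (-41/5, 284/5) → z = -2638/5
  (11/12, 61/3) → z = -1087/6

The minimum is at (-41/5, 284/5). Substituting into each constraint, equality holds for (ii) and (iii); the remaining constraints have slack.

(ii) and (iii)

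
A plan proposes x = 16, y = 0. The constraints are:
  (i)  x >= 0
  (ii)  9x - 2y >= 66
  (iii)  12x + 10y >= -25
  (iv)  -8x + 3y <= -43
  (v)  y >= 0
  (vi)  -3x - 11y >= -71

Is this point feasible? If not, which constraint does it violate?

feasible

(i): 16 ≥ 0 ✓
(ii): 144 ≥ 66 ✓
(iii): 192 ≥ -25 ✓
(iv): -128 ≤ -43 ✓
(v): 0 ≥ 0 ✓
(vi): -48 ≥ -71 ✓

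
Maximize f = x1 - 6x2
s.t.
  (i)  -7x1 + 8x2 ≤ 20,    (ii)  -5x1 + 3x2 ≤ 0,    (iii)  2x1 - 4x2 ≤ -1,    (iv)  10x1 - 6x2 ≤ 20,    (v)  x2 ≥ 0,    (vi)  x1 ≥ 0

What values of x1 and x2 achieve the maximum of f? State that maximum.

x1 = 3/14, x2 = 5/14, maximum f = -27/14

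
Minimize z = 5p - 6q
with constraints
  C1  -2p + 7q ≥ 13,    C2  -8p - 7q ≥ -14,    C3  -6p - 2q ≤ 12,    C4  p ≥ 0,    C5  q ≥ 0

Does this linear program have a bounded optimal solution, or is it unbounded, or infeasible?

Feasible corners and z = 5p - 6q:
  (1/10, 66/35) → z = -757/70
  (0, 13/7) → z = -78/7
  (0, 2) → z = -12
The feasible region has finitely many vertices and no improving ray; the minimum is -12 at (0, 2).

bounded optimum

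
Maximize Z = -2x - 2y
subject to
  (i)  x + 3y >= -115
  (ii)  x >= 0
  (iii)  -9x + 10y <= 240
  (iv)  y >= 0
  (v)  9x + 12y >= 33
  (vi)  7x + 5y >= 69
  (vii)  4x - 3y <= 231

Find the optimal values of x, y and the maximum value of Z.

x = 69/7, y = 0, maximum Z = -138/7

Feasible corners and Z = -2x - 2y:
  (0, 24) → Z = -48
  (0, 69/5) → Z = -138/5
  (3030/13, 3039/13) → Z = -12138/13
  (69/7, 0) → Z = -138/7
  (231/4, 0) → Z = -231/2

The optimum lies where y = 0 and 7x + 5y = 69.
Solving simultaneously gives x = 69/7, y = 0.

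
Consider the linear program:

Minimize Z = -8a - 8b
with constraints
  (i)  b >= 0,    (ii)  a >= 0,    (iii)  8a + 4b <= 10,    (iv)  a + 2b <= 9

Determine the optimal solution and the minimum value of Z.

a = 0, b = 5/2, minimum Z = -20

Corner points and Z = -8a - 8b:
  (0, 0) → Z = 0
  (5/4, 0) → Z = -10
  (0, 5/2) → Z = -20

At the optimal vertex, a = 0 and 8a + 4b = 10.
Solving simultaneously gives a = 0, b = 5/2.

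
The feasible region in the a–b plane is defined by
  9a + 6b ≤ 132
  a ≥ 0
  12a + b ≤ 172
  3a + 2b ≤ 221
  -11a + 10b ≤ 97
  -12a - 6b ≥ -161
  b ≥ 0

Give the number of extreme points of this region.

Pairwise boundary intersections that survive every other constraint:
  (123/26, 775/52)
  (29/3, 15/2)
  (0, 97/10)
  (0, 0)
  (161/12, 0)

5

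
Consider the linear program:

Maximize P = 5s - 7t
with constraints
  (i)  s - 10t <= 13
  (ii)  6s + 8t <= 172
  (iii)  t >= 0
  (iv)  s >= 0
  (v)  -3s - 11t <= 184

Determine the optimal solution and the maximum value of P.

s = 456/17, t = 47/34, maximum P = 4231/34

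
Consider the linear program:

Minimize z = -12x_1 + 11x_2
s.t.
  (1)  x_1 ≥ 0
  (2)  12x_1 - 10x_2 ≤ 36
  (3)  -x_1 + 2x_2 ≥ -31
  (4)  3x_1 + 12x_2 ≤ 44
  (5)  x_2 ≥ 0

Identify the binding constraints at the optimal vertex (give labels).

(2) and (5)

Corner points and z = -12x_1 + 11x_2:
  (0, 11/3) → z = 121/3
  (0, 0) → z = 0
  (436/87, 70/29) → z = -974/29
  (3, 0) → z = -36

The minimum is at (3, 0). Substituting into each constraint, equality holds for (2) and (5); the remaining constraints have slack.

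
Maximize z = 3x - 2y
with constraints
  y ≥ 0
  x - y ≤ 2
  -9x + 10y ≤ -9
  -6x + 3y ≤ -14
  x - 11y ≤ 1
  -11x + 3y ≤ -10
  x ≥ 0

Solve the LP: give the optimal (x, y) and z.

Feasible corners and z = 3x - 2y:
  (11, 9) → z = 15
  (8/3, 2/3) → z = 20/3
  (113/33, 24/11) → z = 65/11

At the optimal vertex, x - y = 2 and -9x + 10y = -9.
Solving simultaneously gives x = 11, y = 9.

x = 11, y = 9, maximum z = 15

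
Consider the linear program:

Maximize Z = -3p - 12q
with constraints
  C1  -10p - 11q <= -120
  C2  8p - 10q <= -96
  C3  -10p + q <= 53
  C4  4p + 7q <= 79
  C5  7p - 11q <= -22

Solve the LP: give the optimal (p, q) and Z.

p = 36/47, q = 480/47, maximum Z = -5868/47

Vertices and Z = -3p - 12q:
  (36/47, 480/47) → Z = -5868/47
  (-29/26, 155/13) → Z = -3633/26
  (59/48, 127/12) → Z = -2091/16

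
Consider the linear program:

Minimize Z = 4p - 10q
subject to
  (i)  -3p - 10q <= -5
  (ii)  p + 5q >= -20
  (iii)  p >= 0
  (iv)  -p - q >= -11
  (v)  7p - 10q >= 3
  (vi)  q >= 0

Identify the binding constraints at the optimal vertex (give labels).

(iv) and (v)

Corner points and Z = 4p - 10q:
  (4/5, 13/50) → Z = 3/5
  (5/3, 0) → Z = 20/3
  (113/17, 74/17) → Z = -288/17
  (11, 0) → Z = 44

The minimum is at (113/17, 74/17). Substituting into each constraint, equality holds for (iv) and (v); the remaining constraints have slack.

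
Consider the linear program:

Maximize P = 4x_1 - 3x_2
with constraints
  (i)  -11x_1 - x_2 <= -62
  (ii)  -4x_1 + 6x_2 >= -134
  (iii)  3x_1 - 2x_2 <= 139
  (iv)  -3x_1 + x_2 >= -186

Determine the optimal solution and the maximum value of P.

Extreme points and P = 4x_1 - 3x_2:
  (253/35, -613/35) → P = 2851/35
  (283/5, 77/5) → P = 901/5
  (233/3, 47) → P = 509/3
The feasible region is unbounded (it extends along (-1, 11), (1, 3)), but P strictly decreases along every unbounded feasible direction, so there is no improving ray and the maximum is attained at a vertex.

At the optimal vertex, -4x_1 + 6x_2 = -134 and 3x_1 - 2x_2 = 139.
Solving simultaneously gives x_1 = 283/5, x_2 = 77/5.

x_1 = 283/5, x_2 = 77/5, maximum P = 901/5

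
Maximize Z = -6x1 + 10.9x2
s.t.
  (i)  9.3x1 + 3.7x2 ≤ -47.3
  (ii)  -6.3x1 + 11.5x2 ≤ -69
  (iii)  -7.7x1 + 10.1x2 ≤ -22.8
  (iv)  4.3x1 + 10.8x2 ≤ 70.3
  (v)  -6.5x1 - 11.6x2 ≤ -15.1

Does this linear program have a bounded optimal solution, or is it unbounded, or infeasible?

The boundaries 9.3x1 + 3.7x2 = -47.3 and -6.3x1 + 11.5x2 = -69 meet at (-28865/13026, -31323/4342), but that point violates -6.5x1 - 11.6x2 ≤ -15.1. Every candidate vertex is excluded by some other constraint, so the feasible region is empty.

infeasible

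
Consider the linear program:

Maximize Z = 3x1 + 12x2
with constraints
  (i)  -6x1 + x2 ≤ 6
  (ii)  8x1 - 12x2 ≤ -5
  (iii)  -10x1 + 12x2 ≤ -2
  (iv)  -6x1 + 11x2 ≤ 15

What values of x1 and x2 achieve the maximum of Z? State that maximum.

x1 = 125/16, x2 = 45/8, maximum Z = 1455/16

Vertices and Z = 3x1 + 12x2:
  (7/2, 11/4) → Z = 87/2
  (125/16, 45/8) → Z = 1455/16
  (101/19, 81/19) → Z = 1275/19

The binding constraints are 8x1 - 12x2 = -5 and -6x1 + 11x2 = 15.
Solving simultaneously gives x1 = 125/16, x2 = 45/8.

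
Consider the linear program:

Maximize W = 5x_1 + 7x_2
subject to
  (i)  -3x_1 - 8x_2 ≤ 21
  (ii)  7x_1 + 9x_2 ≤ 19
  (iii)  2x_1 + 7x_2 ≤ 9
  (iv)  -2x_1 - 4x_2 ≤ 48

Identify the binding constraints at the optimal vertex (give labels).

(ii) and (iii)

Corner points and W = 5x_1 + 7x_2:
  (341/29, -204/29) → W = 277/29
  (-219/5, 69/5) → W = -612/5
  (52/31, 25/31) → W = 435/31

The maximum is at (52/31, 25/31). Substituting into each constraint, equality holds for (ii) and (iii); the remaining constraints have slack.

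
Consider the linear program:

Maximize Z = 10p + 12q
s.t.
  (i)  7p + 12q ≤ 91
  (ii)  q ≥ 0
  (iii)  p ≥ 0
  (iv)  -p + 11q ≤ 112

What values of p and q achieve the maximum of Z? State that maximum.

Vertices and Z = 10p + 12q:
  (13, 0) → Z = 130
  (0, 91/12) → Z = 91
  (0, 0) → Z = 0

The optimum lies where 7p + 12q = 91 and q = 0.
Solving simultaneously gives p = 13, q = 0.

p = 13, q = 0, maximum Z = 130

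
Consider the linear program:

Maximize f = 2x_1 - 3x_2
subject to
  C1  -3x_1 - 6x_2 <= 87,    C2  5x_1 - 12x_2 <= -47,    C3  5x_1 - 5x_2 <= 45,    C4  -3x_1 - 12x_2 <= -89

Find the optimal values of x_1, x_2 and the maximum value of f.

Feasible corners and f = 2x_1 - 3x_2:
  (-263/3, 88/3) → f = -790/3
  (155/7, 92/7) → f = 34/7
  (21/4, 293/48) → f = -125/16
The feasible region is unbounded (it extends along (1, 1), (-2, 1)), but f strictly decreases along every unbounded feasible direction, so there is no improving ray and the maximum is attained at a vertex.

x_1 = 155/7, x_2 = 92/7, maximum f = 34/7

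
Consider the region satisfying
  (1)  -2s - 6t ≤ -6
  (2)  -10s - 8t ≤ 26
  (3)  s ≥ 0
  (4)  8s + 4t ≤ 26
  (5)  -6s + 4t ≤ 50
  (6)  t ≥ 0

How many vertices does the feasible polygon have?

4

Pairwise boundary intersections that survive every other constraint:
  (0, 1)
  (3, 0)
  (0, 13/2)
  (13/4, 0)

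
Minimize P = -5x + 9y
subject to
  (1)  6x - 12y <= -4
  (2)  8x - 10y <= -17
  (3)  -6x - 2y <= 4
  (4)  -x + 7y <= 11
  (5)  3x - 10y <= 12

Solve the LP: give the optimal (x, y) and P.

x = -37/38, y = 35/38, minimum P = 250/19

Extreme points and P = -5x + 9y:
  (-37/38, 35/38) → P = 250/19
  (-9/46, 71/46) → P = 342/23
  (-25/22, 31/22) → P = 202/11

The optimum lies where 8x - 10y = -17 and -6x - 2y = 4.
Solving simultaneously gives x = -37/38, y = 35/38.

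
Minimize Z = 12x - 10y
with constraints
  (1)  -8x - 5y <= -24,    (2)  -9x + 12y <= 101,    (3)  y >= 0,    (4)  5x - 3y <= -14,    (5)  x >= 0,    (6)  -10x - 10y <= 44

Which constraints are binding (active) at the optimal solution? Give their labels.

Corner points and Z = 12x - 10y:
  (2/49, 232/49) → Z = -328/7
  (0, 24/5) → Z = -48
  (45/11, 379/33) → Z = -2170/33
  (0, 101/12) → Z = -505/6

The minimum is at (0, 101/12). Substituting into each constraint, equality holds for (2) and (5); the remaining constraints have slack.

(2) and (5)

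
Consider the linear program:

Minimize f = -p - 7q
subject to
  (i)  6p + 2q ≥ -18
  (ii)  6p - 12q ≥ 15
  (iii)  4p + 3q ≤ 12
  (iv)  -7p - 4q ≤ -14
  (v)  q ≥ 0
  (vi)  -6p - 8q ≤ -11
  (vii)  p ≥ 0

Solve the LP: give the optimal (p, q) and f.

p = 63/22, q = 2/11, minimum f = -91/22

Corner points and f = -p - 7q:
  (63/22, 2/11) → f = -91/22
  (5/2, 0) → f = -5/2
  (3, 0) → f = -3

At the optimal vertex, 6p - 12q = 15 and 4p + 3q = 12.
Solving simultaneously gives p = 63/22, q = 2/11.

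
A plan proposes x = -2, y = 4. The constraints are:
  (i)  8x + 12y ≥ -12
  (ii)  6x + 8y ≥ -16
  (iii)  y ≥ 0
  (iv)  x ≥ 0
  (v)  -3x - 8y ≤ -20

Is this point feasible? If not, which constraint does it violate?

not feasible — violates (iv)

Constraint (iv): x = -2, which is not ≥ 0. All other constraints are satisfied.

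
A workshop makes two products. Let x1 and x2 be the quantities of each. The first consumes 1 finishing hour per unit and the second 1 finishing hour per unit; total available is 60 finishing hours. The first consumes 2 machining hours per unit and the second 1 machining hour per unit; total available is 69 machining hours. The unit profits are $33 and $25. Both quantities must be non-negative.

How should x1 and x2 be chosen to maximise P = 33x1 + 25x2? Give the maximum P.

x1 = 9, x2 = 51, maximum P = 1572

Extreme points and P = 33x1 + 25x2:
  (0, 0) → P = 0
  (0, 60) → P = 1500
  (69/2, 0) → P = 2277/2
  (9, 51) → P = 1572

At the optimal vertex, x1 + x2 = 60 and 2x1 + x2 = 69.
Solving simultaneously gives x1 = 9, x2 = 51.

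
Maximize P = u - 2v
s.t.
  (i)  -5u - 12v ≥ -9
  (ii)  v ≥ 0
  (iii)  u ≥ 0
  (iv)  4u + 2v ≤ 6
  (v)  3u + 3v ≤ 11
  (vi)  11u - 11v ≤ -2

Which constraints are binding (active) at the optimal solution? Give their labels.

Corner points and P = u - 2v:
  (0, 3/4) → P = -3/2
  (75/187, 109/187) → P = -13/17
  (0, 2/11) → P = -4/11

The maximum is at (0, 2/11). Substituting into each constraint, equality holds for (iii) and (vi); the remaining constraints have slack.

(iii) and (vi)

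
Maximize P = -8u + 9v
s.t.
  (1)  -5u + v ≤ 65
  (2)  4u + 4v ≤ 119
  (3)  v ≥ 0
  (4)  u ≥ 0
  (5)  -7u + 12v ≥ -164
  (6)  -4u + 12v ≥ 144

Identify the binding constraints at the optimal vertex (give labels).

(2) and (4)

Vertices and P = -8u + 9v:
  (0, 119/4) → P = 1071/4
  (213/16, 263/16) → P = 663/16
  (0, 12) → P = 108

The maximum is at (0, 119/4). Substituting into each constraint, equality holds for (2) and (4); the remaining constraints have slack.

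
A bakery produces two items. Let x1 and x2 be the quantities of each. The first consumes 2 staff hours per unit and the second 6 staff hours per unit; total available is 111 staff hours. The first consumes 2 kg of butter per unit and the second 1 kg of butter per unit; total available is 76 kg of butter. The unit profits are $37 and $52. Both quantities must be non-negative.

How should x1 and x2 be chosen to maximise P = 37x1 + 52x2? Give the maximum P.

x1 = 69/2, x2 = 7, maximum P = 3281/2

Corner points and P = 37x1 + 52x2:
  (0, 0) → P = 0
  (0, 37/2) → P = 962
  (38, 0) → P = 1406
  (69/2, 7) → P = 3281/2

The optimum lies where 2x1 + 6x2 = 111 and 2x1 + x2 = 76.
Solving simultaneously gives x1 = 69/2, x2 = 7.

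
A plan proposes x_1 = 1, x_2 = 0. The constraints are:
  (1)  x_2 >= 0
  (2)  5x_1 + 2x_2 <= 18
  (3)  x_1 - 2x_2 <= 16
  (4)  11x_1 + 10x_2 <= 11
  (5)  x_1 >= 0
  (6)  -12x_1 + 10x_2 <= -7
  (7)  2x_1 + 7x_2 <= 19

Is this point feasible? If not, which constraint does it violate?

feasible

(1): 0 ≥ 0 ✓
(2): 5 ≤ 18 ✓
(3): 1 ≤ 16 ✓
(4): 11 ≤ 11 ✓
(5): 1 ≥ 0 ✓
(6): -12 ≤ -7 ✓
(7): 2 ≤ 19 ✓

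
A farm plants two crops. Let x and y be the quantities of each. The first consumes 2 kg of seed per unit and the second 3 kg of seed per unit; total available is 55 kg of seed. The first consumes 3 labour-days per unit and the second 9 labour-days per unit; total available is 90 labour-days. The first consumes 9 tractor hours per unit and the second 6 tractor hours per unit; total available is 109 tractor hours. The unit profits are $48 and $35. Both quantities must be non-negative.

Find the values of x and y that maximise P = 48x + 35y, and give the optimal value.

Extreme points and P = 48x + 35y:
  (0, 0) → P = 0
  (0, 10) → P = 350
  (109/9, 0) → P = 1744/3
  (7, 23/3) → P = 1813/3

x = 7, y = 23/3, maximum P = 1813/3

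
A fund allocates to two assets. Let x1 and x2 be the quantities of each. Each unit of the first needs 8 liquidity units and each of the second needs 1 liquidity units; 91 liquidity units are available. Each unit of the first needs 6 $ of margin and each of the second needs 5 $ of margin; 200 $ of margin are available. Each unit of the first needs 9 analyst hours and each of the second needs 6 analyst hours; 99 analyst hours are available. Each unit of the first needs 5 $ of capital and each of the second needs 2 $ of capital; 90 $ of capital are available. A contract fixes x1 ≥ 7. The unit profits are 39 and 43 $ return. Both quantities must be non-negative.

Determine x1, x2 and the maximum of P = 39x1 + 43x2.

x1 = 7, x2 = 6, maximum P = 531

Vertices and P = 39x1 + 43x2:
  (11, 0) → P = 429
  (7, 0) → P = 273
  (7, 6) → P = 531

The optimum lies where 9x1 + 6x2 = 99 and x1 = 7.
Solving simultaneously gives x1 = 7, x2 = 6.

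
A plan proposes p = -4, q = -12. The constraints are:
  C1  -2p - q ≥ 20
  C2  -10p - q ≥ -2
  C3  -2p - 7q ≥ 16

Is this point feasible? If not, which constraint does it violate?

C1: 20 ≥ 20 ✓
C2: 52 ≥ -2 ✓
C3: 92 ≥ 16 ✓

feasible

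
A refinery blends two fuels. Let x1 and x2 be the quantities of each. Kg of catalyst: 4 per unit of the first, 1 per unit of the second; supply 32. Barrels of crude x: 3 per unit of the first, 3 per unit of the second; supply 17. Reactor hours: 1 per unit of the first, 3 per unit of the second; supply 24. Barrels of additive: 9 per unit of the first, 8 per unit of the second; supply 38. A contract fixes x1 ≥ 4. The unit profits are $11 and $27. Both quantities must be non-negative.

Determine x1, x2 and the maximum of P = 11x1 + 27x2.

x1 = 4, x2 = 1/4, maximum P = 203/4

Vertices and P = 11x1 + 27x2:
  (38/9, 0) → P = 418/9
  (4, 0) → P = 44
  (4, 1/4) → P = 203/4

The binding constraints are 9x1 + 8x2 = 38 and x1 = 4.
Solving simultaneously gives x1 = 4, x2 = 1/4.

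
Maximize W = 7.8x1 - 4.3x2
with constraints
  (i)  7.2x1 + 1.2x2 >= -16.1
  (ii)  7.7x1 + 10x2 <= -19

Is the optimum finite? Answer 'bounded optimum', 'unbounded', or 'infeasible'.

unbounded

From the feasible point (-3455/1569, -1283/6276), moving in the direction (10, -7.7) keeps every constraint satisfied while W increases without bound.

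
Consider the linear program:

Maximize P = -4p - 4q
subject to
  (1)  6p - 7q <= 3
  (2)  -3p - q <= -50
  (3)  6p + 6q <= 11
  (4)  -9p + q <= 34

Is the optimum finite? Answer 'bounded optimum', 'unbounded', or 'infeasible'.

The boundaries 6p - 7q = 3 and -3p - q = -50 meet at (353/27, 97/9), but that point violates 6p + 6q ≤ 11. Every candidate vertex is excluded by some other constraint, so the feasible region is empty.

infeasible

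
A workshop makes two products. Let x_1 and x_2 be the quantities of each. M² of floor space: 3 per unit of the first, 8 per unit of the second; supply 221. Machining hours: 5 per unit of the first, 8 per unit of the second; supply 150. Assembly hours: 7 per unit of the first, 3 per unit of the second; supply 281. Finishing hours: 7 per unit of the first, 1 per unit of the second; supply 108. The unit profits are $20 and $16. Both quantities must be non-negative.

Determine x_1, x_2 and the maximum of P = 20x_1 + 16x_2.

x_1 = 14, x_2 = 10, maximum P = 440

Extreme points and P = 20x_1 + 16x_2:
  (0, 0) → P = 0
  (0, 75/4) → P = 300
  (108/7, 0) → P = 2160/7
  (14, 10) → P = 440

At the optimal vertex, 5x_1 + 8x_2 = 150 and 7x_1 + x_2 = 108.
Solving simultaneously gives x_1 = 14, x_2 = 10.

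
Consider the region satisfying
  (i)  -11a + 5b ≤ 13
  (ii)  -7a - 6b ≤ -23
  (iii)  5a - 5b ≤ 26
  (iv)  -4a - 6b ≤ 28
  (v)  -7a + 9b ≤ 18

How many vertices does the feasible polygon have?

Of the 10 pairwise boundary intersections, those satisfying every inequality are:
  (271/65, -67/65)
  (33/35, 41/15)
  (162/5, 136/5)

3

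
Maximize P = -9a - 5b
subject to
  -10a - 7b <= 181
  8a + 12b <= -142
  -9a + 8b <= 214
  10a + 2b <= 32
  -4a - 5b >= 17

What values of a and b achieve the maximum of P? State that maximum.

a = -589/32, b = 7/16, maximum P = 5231/32

Corner points and P = -9a - 5b:
  (-589/32, 7/16) → P = 5231/32
  (293/25, -213/5) → P = 2688/25
  (167/26, -419/26) → P = 296/13

The binding constraints are -10a - 7b = 181 and 8a + 12b = -142.
Solving simultaneously gives a = -589/32, b = 7/16.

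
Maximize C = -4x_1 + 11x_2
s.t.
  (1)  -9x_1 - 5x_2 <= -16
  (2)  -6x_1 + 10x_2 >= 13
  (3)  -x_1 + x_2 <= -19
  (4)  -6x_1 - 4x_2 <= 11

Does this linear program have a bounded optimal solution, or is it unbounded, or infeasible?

unbounded

From the feasible point (203/4, 127/4), moving in the direction (1, 1) keeps every constraint satisfied while C increases without bound.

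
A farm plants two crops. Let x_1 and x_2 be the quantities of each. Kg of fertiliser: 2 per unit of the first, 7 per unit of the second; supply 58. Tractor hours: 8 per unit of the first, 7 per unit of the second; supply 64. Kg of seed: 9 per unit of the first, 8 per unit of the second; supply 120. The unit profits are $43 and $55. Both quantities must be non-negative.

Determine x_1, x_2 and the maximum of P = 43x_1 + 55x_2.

x_1 = 1, x_2 = 8, maximum P = 483

Feasible corners and P = 43x_1 + 55x_2:
  (0, 0) → P = 0
  (0, 58/7) → P = 3190/7
  (8, 0) → P = 344
  (1, 8) → P = 483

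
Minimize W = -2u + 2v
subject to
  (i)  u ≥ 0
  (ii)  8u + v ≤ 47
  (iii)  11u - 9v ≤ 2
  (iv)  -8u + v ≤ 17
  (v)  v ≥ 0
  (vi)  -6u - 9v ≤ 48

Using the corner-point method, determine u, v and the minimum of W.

Vertices and W = -2u + 2v:
  (0, 17) → W = 34
  (0, 0) → W = 0
  (425/83, 501/83) → W = 152/83
  (15/8, 32) → W = 241/4
  (2/11, 0) → W = -4/11

The binding constraints are 11u - 9v = 2 and v = 0.
Solving simultaneously gives u = 2/11, v = 0.

u = 2/11, v = 0, minimum W = -4/11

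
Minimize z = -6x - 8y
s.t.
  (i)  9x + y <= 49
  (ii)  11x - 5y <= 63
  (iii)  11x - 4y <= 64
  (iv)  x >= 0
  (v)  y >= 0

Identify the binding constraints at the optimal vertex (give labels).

Vertices and z = -6x - 8y:
  (0, 49) → z = -392
  (49/9, 0) → z = -98/3
  (0, 0) → z = 0

The minimum is at (0, 49). Substituting into each constraint, equality holds for (i) and (iv); the remaining constraints have slack.

(i) and (iv)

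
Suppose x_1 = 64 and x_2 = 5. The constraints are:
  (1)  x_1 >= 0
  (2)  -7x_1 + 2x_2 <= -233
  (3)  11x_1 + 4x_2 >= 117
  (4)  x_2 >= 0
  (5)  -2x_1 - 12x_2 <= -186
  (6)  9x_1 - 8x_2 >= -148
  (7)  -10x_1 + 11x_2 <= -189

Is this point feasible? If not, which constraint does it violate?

feasible

(1): 64 ≥ 0 ✓
(2): -438 ≤ -233 ✓
(3): 724 ≥ 117 ✓
(4): 5 ≥ 0 ✓
(5): -188 ≤ -186 ✓
(6): 536 ≥ -148 ✓
(7): -585 ≤ -189 ✓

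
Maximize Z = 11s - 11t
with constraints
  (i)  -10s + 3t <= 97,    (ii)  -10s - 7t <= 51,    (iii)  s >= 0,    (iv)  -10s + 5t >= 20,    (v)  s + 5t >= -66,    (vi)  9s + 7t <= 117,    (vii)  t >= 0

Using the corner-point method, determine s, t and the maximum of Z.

Vertices and Z = 11s - 11t:
  (0, 4) → Z = -44
  (0, 117/7) → Z = -1287/7
  (89/23, 270/23) → Z = -1991/23

At the optimal vertex, s = 0 and -10s + 5t = 20.
Solving simultaneously gives s = 0, t = 4.

s = 0, t = 4, maximum Z = -44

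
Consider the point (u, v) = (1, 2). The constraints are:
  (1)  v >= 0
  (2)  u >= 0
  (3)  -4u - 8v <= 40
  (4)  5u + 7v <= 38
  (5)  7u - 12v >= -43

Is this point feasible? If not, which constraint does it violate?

(1): 2 ≥ 0 ✓
(2): 1 ≥ 0 ✓
(3): -20 ≤ 40 ✓
(4): 19 ≤ 38 ✓
(5): -17 ≥ -43 ✓

feasible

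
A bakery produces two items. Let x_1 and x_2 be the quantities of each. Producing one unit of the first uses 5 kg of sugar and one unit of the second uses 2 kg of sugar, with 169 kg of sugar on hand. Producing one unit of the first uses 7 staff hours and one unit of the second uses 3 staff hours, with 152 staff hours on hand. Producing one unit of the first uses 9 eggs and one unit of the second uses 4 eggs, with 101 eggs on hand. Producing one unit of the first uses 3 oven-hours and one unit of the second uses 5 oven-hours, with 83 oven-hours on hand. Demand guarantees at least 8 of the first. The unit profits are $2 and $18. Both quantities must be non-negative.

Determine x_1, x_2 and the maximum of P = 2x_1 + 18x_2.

Vertices and P = 2x_1 + 18x_2:
  (101/9, 0) → P = 202/9
  (8, 0) → P = 16
  (8, 29/4) → P = 293/2

At the optimal vertex, 9x_1 + 4x_2 = 101 and x_1 = 8.
Solving simultaneously gives x_1 = 8, x_2 = 29/4.

x_1 = 8, x_2 = 29/4, maximum P = 293/2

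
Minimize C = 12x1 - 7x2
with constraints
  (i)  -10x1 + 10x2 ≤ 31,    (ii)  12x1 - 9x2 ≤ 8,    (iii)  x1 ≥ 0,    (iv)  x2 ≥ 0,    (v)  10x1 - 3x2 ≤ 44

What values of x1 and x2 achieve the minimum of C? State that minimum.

x1 = 0, x2 = 31/10, minimum C = -217/10

Vertices and C = 12x1 - 7x2:
  (0, 31/10) → C = -217/10
  (533/70, 75/7) → C = 573/35
  (2/3, 0) → C = 8
  (62/9, 224/27) → C = 664/27
  (0, 0) → C = 0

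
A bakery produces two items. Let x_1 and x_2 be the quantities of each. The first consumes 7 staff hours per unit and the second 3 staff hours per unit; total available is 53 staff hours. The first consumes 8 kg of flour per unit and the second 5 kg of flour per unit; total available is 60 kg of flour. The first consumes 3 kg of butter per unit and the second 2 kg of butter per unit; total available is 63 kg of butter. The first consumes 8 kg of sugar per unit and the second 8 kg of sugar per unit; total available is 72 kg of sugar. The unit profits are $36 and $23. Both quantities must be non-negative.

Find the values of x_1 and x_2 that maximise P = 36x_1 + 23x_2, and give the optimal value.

x_1 = 5, x_2 = 4, maximum P = 272

Extreme points and P = 36x_1 + 23x_2:
  (0, 0) → P = 0
  (0, 9) → P = 207
  (15/2, 0) → P = 270
  (5, 4) → P = 272

At the optimal vertex, 8x_1 + 5x_2 = 60 and 8x_1 + 8x_2 = 72.
Solving simultaneously gives x_1 = 5, x_2 = 4.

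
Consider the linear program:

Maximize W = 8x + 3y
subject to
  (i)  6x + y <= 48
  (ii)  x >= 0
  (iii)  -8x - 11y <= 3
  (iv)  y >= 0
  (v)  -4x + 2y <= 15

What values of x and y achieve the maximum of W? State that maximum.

x = 81/16, y = 141/8, maximum W = 747/8

Corner points and W = 8x + 3y:
  (8, 0) → W = 64
  (81/16, 141/8) → W = 747/8
  (0, 0) → W = 0
  (0, 15/2) → W = 45/2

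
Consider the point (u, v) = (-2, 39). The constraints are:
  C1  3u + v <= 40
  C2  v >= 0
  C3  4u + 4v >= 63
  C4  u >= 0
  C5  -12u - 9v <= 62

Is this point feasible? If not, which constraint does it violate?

Constraint C4: u = -2, which is not ≥ 0. All other constraints are satisfied.

not feasible — violates C4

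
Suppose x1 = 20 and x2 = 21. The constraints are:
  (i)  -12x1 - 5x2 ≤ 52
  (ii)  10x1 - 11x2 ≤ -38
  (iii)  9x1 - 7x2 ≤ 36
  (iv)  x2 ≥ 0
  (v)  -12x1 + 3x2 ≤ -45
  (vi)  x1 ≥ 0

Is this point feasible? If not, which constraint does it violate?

not feasible — violates (ii)

Constraint (ii): 10x1 - 11x2 = -31, which is not ≤ -38. All other constraints are satisfied.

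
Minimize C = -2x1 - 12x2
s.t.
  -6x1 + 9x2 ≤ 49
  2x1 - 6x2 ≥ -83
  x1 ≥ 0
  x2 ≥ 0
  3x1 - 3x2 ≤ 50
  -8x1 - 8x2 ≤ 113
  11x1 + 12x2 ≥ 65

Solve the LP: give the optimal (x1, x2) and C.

x1 = 183/4, x2 = 349/12, minimum C = -881/2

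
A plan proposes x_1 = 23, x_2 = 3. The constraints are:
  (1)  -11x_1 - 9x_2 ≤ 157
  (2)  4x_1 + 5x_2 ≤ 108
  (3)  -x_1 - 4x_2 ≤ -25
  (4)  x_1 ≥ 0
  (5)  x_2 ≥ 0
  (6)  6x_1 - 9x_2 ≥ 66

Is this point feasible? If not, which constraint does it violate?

feasible

(1): -280 ≤ 157 ✓
(2): 107 ≤ 108 ✓
(3): -35 ≤ -25 ✓
(4): 23 ≥ 0 ✓
(5): 3 ≥ 0 ✓
(6): 111 ≥ 66 ✓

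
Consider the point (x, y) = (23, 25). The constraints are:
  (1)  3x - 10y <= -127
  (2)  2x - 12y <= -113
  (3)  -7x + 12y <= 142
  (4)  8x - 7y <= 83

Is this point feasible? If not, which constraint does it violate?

(1): -181 ≤ -127 ✓
(2): -254 ≤ -113 ✓
(3): 139 ≤ 142 ✓
(4): 9 ≤ 83 ✓

feasible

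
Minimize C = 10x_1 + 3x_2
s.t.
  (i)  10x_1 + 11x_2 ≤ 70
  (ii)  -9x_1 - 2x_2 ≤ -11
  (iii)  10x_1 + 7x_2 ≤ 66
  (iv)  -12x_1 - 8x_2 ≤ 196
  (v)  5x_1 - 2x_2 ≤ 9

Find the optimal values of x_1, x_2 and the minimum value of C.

x_1 = 10/7, x_2 = -13/14, minimum C = 23/2

Vertices and C = 10x_1 + 3x_2:
  (-19/79, 520/79) → C = 1370/79
  (239/75, 52/15) → C = 634/15
  (10/7, -13/14) → C = 23/2

At the optimal vertex, -9x_1 - 2x_2 = -11 and 5x_1 - 2x_2 = 9.
Solving simultaneously gives x_1 = 10/7, x_2 = -13/14.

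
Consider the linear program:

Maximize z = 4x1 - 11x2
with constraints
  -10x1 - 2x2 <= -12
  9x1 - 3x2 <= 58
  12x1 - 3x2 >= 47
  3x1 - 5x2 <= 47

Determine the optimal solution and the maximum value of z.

The feasible region is unbounded (it extends along (1, 3), (1, 4)), but z strictly decreases along every unbounded feasible direction, so there is no improving ray and the maximum is attained at a vertex.

The optimum lies where -10x1 - 2x2 = -12 and 3x1 - 5x2 = 47.
Solving simultaneously gives x1 = 11/4, x2 = -31/4.

x1 = 11/4, x2 = -31/4, maximum z = 385/4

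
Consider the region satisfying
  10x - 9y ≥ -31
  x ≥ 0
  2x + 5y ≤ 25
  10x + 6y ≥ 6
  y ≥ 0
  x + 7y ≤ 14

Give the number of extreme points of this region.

5

The feasible vertices (each the meet of two boundaries and inside every other half-plane) are:
  (0, 1)
  (0, 2)
  (25/2, 0)
  (35/3, 1/3)
  (3/5, 0)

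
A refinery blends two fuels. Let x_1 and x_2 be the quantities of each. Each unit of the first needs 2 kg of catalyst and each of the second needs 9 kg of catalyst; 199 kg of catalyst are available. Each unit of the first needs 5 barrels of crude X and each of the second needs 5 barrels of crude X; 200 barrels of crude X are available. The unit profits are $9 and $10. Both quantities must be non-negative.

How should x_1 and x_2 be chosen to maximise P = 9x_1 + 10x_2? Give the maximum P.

Vertices and P = 9x_1 + 10x_2:
  (0, 0) → P = 0
  (0, 199/9) → P = 1990/9
  (40, 0) → P = 360
  (23, 17) → P = 377

x_1 = 23, x_2 = 17, maximum P = 377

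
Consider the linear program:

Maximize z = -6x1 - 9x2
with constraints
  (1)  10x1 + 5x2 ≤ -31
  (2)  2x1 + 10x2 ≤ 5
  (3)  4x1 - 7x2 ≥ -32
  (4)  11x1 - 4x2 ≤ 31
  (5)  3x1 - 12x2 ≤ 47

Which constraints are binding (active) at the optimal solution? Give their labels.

(3) and (5)

Extreme points and z = -6x1 - 9x2:
  (-67/18, 56/45) → z = 167/15
  (-137/135, -563/135) → z = 1963/45
  (-95/18, 14/9) → z = 53/3
  (-713/27, -284/27) → z = 2278/9

The maximum is at (-713/27, -284/27). Substituting into each constraint, equality holds for (3) and (5); the remaining constraints have slack.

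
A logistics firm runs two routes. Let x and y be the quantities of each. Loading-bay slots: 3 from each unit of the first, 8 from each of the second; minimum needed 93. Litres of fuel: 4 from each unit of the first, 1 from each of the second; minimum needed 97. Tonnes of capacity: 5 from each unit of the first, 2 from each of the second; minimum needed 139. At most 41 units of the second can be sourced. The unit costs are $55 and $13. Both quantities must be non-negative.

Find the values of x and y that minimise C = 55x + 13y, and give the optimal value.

x = 14, y = 41, minimum C = 1303

The feasible region is unbounded (it extends along (1, 0)), but C strictly increases along every unbounded feasible direction, so there is no improving ray and the minimum is attained at a vertex.

The optimum lies where 4x + y = 97 and y = 41.
Solving simultaneously gives x = 14, y = 41.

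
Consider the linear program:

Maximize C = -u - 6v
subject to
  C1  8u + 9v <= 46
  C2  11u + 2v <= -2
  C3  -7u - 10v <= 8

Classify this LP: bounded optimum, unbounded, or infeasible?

bounded optimum

Corner points and C = -u - 6v:
  (-110/83, 522/83) → C = -3022/83
  (-1/24, -37/48) → C = 14/3
The feasible region has finitely many vertices and no improving ray; the maximum is 14/3 at (-1/24, -37/48).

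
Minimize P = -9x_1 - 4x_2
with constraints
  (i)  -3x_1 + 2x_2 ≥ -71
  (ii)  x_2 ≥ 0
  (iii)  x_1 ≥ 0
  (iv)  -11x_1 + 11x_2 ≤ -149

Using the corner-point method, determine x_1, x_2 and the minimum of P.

x_1 = 483/11, x_2 = 334/11, minimum P = -5683/11

Corner points and P = -9x_1 - 4x_2:
  (71/3, 0) → P = -213
  (483/11, 334/11) → P = -5683/11
  (149/11, 0) → P = -1341/11

The optimum lies where -3x_1 + 2x_2 = -71 and -11x_1 + 11x_2 = -149.
Solving simultaneously gives x_1 = 483/11, x_2 = 334/11.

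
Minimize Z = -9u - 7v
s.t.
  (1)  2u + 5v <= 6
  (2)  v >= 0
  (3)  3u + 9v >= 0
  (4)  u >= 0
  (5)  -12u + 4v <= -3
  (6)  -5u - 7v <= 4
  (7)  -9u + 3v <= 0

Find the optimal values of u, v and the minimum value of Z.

u = 3, v = 0, minimum Z = -27

Vertices and Z = -9u - 7v:
  (3, 0) → Z = -27
  (39/68, 33/34) → Z = -813/68
  (1/4, 0) → Z = -9/4

The optimum lies where 2u + 5v = 6 and v = 0.
Solving simultaneously gives u = 3, v = 0.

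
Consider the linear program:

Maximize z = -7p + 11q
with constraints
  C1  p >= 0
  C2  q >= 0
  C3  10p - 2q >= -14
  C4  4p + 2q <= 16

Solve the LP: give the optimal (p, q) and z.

p = 1/7, q = 54/7, maximum z = 587/7

Corner points and z = -7p + 11q:
  (0, 0) → z = 0
  (0, 7) → z = 77
  (4, 0) → z = -28
  (1/7, 54/7) → z = 587/7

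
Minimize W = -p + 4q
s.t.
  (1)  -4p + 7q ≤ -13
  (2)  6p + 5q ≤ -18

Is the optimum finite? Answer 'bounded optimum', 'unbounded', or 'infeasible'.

From the feasible point (-61/62, -75/31), moving in the direction (-7, -4) keeps every constraint satisfied while W decreases without bound.

unbounded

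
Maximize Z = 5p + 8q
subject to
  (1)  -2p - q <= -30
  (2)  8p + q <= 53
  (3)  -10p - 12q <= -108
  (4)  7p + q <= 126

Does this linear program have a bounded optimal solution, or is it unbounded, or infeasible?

unbounded

From the feasible point (23/6, 67/3), moving in the direction (-1, 7) keeps every constraint satisfied while Z increases without bound.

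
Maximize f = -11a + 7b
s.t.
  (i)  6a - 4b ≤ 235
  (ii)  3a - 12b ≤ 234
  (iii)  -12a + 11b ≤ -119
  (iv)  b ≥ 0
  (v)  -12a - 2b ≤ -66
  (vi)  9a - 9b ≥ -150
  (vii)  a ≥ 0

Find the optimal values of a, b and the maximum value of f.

Extreme points and f = -11a + 7b:
  (703/6, 117) → f = -2819/6
  (235/6, 0) → f = -2585/6
  (119/12, 0) → f = -1309/12

a = 119/12, b = 0, maximum f = -1309/12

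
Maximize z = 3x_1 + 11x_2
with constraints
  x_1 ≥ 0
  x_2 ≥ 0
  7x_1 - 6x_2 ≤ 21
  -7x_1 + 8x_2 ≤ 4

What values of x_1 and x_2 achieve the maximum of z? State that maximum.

x_1 = 96/7, x_2 = 25/2, maximum z = 2501/14

Vertices and z = 3x_1 + 11x_2:
  (0, 0) → z = 0
  (0, 1/2) → z = 11/2
  (3, 0) → z = 9
  (96/7, 25/2) → z = 2501/14

At the optimal vertex, 7x_1 - 6x_2 = 21 and -7x_1 + 8x_2 = 4.
Solving simultaneously gives x_1 = 96/7, x_2 = 25/2.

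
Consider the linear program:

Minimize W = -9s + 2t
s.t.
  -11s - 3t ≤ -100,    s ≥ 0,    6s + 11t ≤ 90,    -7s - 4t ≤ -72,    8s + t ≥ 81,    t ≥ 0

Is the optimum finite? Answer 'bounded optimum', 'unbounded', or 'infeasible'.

bounded optimum

Vertices and W = -9s + 2t:
  (801/82, 117/41) → W = -6741/82
  (15, 0) → W = -135
  (252/25, 9/25) → W = -90
  (72/7, 0) → W = -648/7
The feasible region has finitely many vertices and no improving ray; the minimum is -135 at (15, 0).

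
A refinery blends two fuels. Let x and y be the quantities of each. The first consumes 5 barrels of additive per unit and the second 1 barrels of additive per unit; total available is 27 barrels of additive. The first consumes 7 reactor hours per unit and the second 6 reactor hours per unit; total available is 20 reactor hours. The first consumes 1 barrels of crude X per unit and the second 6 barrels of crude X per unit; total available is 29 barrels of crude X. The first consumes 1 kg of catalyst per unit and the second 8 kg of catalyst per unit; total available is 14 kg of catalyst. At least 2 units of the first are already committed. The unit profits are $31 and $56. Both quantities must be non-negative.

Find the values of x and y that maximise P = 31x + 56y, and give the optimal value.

Corner points and P = 31x + 56y:
  (20/7, 0) → P = 620/7
  (2, 0) → P = 62
  (2, 1) → P = 118

x = 2, y = 1, maximum P = 118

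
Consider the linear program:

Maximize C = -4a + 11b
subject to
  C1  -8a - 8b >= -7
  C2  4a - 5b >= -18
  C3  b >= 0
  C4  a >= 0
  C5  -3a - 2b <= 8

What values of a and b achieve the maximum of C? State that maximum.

Extreme points and C = -4a + 11b:
  (7/8, 0) → C = -7/2
  (0, 7/8) → C = 77/8
  (0, 0) → C = 0

a = 0, b = 7/8, maximum C = 77/8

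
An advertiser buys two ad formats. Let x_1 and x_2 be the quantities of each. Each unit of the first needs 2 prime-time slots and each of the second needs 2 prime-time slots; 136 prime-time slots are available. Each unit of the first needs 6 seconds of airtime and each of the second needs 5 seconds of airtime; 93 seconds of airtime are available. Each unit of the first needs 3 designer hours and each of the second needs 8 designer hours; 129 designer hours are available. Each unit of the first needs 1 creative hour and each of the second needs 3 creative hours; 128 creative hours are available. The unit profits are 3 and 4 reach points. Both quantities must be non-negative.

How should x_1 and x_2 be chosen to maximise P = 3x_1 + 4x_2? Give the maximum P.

The binding constraints are 6x_1 + 5x_2 = 93 and 3x_1 + 8x_2 = 129.
Solving simultaneously gives x_1 = 3, x_2 = 15.

x_1 = 3, x_2 = 15, maximum P = 69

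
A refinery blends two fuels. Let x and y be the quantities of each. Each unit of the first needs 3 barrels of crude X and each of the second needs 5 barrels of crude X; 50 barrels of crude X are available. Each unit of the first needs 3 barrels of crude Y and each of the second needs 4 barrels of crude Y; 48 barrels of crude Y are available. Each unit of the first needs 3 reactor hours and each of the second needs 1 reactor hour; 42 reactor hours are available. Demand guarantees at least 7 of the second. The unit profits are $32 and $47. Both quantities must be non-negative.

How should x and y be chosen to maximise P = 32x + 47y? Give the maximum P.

Corner points and P = 32x + 47y:
  (0, 10) → P = 470
  (0, 7) → P = 329
  (5, 7) → P = 489

At the optimal vertex, 3x + 5y = 50 and y = 7.
Solving simultaneously gives x = 5, y = 7.

x = 5, y = 7, maximum P = 489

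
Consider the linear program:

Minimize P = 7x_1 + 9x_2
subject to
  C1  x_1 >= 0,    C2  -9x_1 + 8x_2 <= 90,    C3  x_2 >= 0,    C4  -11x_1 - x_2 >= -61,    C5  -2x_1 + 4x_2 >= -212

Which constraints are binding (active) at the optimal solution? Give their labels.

C1 and C3

Vertices and P = 7x_1 + 9x_2:
  (0, 45/4) → P = 405/4
  (0, 0) → P = 0
  (398/97, 1539/97) → P = 16637/97
  (61/11, 0) → P = 427/11

The minimum is at (0, 0). Substituting into each constraint, equality holds for C1 and C3; the remaining constraints have slack.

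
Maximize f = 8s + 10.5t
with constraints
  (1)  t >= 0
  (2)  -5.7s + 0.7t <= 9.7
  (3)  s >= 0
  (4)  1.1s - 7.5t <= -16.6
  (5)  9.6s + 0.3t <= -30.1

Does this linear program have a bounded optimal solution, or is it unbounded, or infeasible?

infeasible

The boundaries -5.7s + 0.7t = 9.7 and s = 0 meet at (0, 97/7), but that point violates 9.6s + 0.3t ≤ -30.1. Every candidate vertex is excluded by some other constraint, so the feasible region is empty.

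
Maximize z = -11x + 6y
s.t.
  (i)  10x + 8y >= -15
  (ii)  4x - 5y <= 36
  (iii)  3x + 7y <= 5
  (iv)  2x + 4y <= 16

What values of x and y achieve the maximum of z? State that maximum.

x = -145/46, y = 95/46, maximum z = 2165/46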